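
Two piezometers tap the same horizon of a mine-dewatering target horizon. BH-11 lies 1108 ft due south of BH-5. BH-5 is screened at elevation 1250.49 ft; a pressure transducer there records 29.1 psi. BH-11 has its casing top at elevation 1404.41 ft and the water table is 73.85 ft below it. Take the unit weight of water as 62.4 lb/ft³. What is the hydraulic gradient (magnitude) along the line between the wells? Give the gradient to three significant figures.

i ≈ 0.0117

Pressure head at BH-5: ψ = 144·P/γ = 144 × 29.1 / 62.4 = 67.15 ft.
Total head at BH-5: h = z + ψ = 1250.49 + 67.15 = 1317.64 ft.
Total head at BH-11: h = 1404.41 − 73.85 = 1330.56 ft.
Head difference: h(BH-5) − h(BH-11) = 1317.64 − 1330.56 = -12.92 ft.
Hydraulic gradient: i = |Δh| / L = 12.92 / 1108 = 0.0117.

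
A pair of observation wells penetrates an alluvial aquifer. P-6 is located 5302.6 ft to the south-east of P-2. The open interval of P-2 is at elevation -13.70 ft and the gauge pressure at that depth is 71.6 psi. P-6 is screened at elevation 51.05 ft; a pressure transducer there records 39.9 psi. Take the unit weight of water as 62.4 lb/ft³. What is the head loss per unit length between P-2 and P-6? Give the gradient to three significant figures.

Pressure head at P-2: ψ = 144·P/γ = 144 × 71.6 / 62.4 = 165.23 ft.
Total head at P-2: h = z + ψ = -13.70 + 165.23 = 151.53 ft.
Pressure head at P-6: ψ = 144·P/γ = 144 × 39.9 / 62.4 = 92.08 ft.
Total head at P-6: h = z + ψ = 51.05 + 92.08 = 143.13 ft.
Head difference: h(P-2) − h(P-6) = 151.53 − 143.13 = 8.40 ft.
Hydraulic gradient: i = |Δh| / L = 8.40 / 5302.6 = 0.00158.

i ≈ 0.00158 ft/ft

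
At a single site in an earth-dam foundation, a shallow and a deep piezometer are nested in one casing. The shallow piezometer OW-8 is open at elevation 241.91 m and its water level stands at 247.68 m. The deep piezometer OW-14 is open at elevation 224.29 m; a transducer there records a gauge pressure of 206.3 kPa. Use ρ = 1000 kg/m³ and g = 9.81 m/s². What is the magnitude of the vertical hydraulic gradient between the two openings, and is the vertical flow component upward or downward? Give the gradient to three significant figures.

|i_v| ≈ 0.134; vertical flow is downward

Total head at OW-8: h = 247.68 m (water level in the standpipe).
Pressure head at OW-14: ψ = P/(ρg) = 206.3×1000 / (1000 × 9.81) = 21.03 m.
Total head at OW-14: h = z + ψ = 224.29 + 21.03 = 245.32 m.
Δh = h(OW-8) − h(OW-14) = 247.68 − 245.32 = 2.36 m.
Vertical separation Δz = 241.91 − 224.29 = 17.62 m.
|i_v| = |Δh| / Δz = 2.36 / 17.62 = 0.134.
Head is higher in the shallow piezometer, so vertical flow is downward (recharge condition).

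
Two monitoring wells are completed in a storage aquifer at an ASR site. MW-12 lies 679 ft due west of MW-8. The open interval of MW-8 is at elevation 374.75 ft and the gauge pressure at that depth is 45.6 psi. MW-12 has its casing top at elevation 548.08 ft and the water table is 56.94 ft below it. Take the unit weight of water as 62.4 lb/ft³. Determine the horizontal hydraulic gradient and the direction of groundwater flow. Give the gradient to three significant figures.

i ≈ 0.0164; groundwater flows toward the east

Pressure head at MW-8: ψ = 144·P/γ = 144 × 45.6 / 62.4 = 105.23 ft.
Total head at MW-8: h = z + ψ = 374.75 + 105.23 = 479.98 ft.
Total head at MW-12: h = 548.08 − 56.94 = 491.14 ft.
Head difference: h(MW-8) − h(MW-12) = 479.98 − 491.14 = -11.16 ft.
Hydraulic gradient: i = |Δh| / L = 11.16 / 679 = 0.0164.
Flow is from higher to lower head: from MW-12 toward MW-8, i.e. toward the east.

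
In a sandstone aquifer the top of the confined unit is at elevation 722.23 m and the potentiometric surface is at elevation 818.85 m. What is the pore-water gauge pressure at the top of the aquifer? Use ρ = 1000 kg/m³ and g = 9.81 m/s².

P ≈ 948 kPa

Pressure head at the aquifer top: ψ = h − z = 818.85 − 722.23 = 96.62 m.
P = ρgψ = 1000 × 9.81 × 96.62 = 947842 Pa ≈ 948 kPa.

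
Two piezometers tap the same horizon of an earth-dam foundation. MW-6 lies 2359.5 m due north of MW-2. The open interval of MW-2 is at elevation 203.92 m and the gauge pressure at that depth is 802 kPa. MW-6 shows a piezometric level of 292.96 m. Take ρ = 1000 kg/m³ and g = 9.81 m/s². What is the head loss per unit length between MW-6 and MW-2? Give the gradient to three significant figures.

Pressure head at MW-2: ψ = P/(ρg) = 802×1000 / (1000 × 9.81) = 81.75 m.
Total head at MW-2: h = z + ψ = 203.92 + 81.75 = 285.67 m.
Total head at MW-6: h = 292.96 m (water level in the piezometer is the total head).
Head difference: h(MW-2) − h(MW-6) = 285.67 − 292.96 = -7.29 m.
Hydraulic gradient: i = |Δh| / L = 7.29 / 2359.5 = 0.00309.

i ≈ 0.00309 m/m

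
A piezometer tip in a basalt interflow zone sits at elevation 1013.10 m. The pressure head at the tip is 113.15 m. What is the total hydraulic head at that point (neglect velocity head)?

h ≈ 1126.25 m

h = z + ψ = 1013.10 + 113.15 = 1126.25 m.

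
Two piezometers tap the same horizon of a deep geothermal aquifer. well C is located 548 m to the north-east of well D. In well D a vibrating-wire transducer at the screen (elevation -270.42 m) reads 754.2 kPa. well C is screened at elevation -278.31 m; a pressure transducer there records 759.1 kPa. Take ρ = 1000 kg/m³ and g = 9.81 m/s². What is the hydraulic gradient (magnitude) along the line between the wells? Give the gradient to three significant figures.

Pressure head at well D: ψ = P/(ρg) = 754.2×1000 / (1000 × 9.81) = 76.88 m.
Total head at well D: h = z + ψ = -270.42 + 76.88 = -193.54 m.
Pressure head at well C: ψ = P/(ρg) = 759.1×1000 / (1000 × 9.81) = 77.38 m.
Total head at well C: h = z + ψ = -278.31 + 77.38 = -200.93 m.
Head difference: h(well D) − h(well C) = -193.54 − (-200.93) = 7.39 m.
Hydraulic gradient: i = |Δh| / L = 7.39 / 548 = 0.0135.

i ≈ 0.0135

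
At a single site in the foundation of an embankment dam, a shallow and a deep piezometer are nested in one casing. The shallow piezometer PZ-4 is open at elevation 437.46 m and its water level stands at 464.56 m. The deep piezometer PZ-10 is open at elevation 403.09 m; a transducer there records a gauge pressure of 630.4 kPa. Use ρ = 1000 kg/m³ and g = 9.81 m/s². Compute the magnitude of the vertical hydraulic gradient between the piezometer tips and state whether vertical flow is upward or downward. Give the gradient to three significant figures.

Total head at PZ-4: h = 464.56 m (water level in the standpipe).
Pressure head at PZ-10: ψ = P/(ρg) = 630.4×1000 / (1000 × 9.81) = 64.26 m.
Total head at PZ-10: h = z + ψ = 403.09 + 64.26 = 467.35 m.
Δh = h(PZ-4) − h(PZ-10) = 464.56 − 467.35 = -2.79 m.
Vertical separation Δz = 437.46 − 403.09 = 34.37 m.
|i_v| = |Δh| / Δz = 2.79 / 34.37 = 0.0812.
Head is higher in the deep piezometer, so vertical flow is upward (discharge condition).

|i_v| ≈ 0.0812; vertical flow is upward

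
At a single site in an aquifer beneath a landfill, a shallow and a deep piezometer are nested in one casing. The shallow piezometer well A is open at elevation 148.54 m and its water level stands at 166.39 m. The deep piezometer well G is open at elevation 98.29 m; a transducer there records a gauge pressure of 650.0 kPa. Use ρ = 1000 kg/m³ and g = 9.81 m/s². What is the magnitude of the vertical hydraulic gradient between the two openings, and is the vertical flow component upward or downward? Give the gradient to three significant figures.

|i_v| ≈ 0.0366; vertical flow is downward

Total head at well A: h = 166.39 m (water level in the standpipe).
Pressure head at well G: ψ = P/(ρg) = 650.0×1000 / (1000 × 9.81) = 66.26 m.
Total head at well G: h = z + ψ = 98.29 + 66.26 = 164.55 m.
Δh = h(well A) − h(well G) = 166.39 − 164.55 = 1.84 m.
Vertical separation Δz = 148.54 − 98.29 = 50.25 m.
|i_v| = |Δh| / Δz = 1.84 / 50.25 = 0.0366.
Head is higher in the shallow piezometer, so vertical flow is downward (recharge condition).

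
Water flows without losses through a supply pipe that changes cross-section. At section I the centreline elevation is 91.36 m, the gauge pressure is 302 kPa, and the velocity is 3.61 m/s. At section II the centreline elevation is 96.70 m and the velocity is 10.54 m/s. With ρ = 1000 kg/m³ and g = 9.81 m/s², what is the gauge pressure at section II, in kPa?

P₂ ≈ 201 kPa

Pressure head at I: ψ₁ = P₁/(ρg) = 302×1000 / (1000 × 9.81) = 30.78 m.
Velocity heads: v₁²/2g = 3.61²/19.62 = 0.664 m; v₂²/2g = 10.54²/19.62 = 5.662 m.
Total head H = z₁ + ψ₁ + v₁²/2g = 91.36 + 30.78 + 0.664 = 122.80 m.
ψ₂ = H − z₂ − v₂²/2g = 122.80 − 96.70 − 5.662 = 20.44 m.
P₂ = ρgψ₂ = 1000 × 9.81 × 20.44 ≈ 201 kPa.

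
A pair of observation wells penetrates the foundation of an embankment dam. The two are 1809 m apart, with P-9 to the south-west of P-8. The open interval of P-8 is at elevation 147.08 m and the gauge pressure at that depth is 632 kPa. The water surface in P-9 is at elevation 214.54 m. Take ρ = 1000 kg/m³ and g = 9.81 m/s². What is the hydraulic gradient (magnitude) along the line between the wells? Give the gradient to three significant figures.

i ≈ 0.00168

Pressure head at P-8: ψ = P/(ρg) = 632×1000 / (1000 × 9.81) = 64.42 m.
Total head at P-8: h = z + ψ = 147.08 + 64.42 = 211.50 m.
Total head at P-9: h = 214.54 m (water level in the piezometer is the total head).
Head difference: h(P-8) − h(P-9) = 211.50 − 214.54 = -3.04 m.
Hydraulic gradient: i = |Δh| / L = 3.04 / 1809 = 0.00168.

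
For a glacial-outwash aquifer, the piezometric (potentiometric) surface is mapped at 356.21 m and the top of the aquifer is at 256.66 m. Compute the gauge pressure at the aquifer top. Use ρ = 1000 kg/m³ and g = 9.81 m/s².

P ≈ 977 kPa

Pressure head at the aquifer top: ψ = h − z = 356.21 − 256.66 = 99.55 m.
P = ρgψ = 1000 × 9.81 × 99.55 = 976585 Pa ≈ 977 kPa.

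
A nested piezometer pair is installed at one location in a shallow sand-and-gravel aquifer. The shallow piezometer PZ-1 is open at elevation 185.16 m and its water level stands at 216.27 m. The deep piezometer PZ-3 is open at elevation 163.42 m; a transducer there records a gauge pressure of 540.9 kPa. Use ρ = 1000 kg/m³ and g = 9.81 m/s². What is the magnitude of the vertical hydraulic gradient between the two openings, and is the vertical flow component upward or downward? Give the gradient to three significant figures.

Total head at PZ-1: h = 216.27 m (water level in the standpipe).
Pressure head at PZ-3: ψ = P/(ρg) = 540.9×1000 / (1000 × 9.81) = 55.14 m.
Total head at PZ-3: h = z + ψ = 163.42 + 55.14 = 218.56 m.
Δh = h(PZ-1) − h(PZ-3) = 216.27 − 218.56 = -2.29 m.
Vertical separation Δz = 185.16 − 163.42 = 21.74 m.
|i_v| = |Δh| / Δz = 2.29 / 21.74 = 0.105.
Head is higher in the deep piezometer, so vertical flow is upward (discharge condition).

|i_v| ≈ 0.105; vertical flow is upward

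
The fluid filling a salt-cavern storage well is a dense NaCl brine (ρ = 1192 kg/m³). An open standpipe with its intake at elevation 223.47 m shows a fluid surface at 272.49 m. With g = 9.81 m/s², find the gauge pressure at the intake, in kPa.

Pressure head ψ = h − z = 272.49 − 223.47 = 49.02 m.
P = ρgψ = 1192 × 9.81 × 49.02 = 573216 Pa ≈ 573 kPa.

P ≈ 573 kPa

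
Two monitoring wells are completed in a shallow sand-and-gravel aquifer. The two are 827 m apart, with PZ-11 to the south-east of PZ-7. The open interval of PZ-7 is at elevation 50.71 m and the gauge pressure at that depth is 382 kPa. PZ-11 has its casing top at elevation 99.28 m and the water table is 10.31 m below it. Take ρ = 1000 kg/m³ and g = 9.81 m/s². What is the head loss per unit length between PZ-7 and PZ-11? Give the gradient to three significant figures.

i ≈ 0.000822 m/m

Pressure head at PZ-7: ψ = P/(ρg) = 382×1000 / (1000 × 9.81) = 38.94 m.
Total head at PZ-7: h = z + ψ = 50.71 + 38.94 = 89.65 m.
Total head at PZ-11: h = 99.28 − 10.31 = 88.97 m.
Head difference: h(PZ-7) − h(PZ-11) = 89.65 − 88.97 = 0.68 m.
Hydraulic gradient: i = |Δh| / L = 0.68 / 827 = 0.000822.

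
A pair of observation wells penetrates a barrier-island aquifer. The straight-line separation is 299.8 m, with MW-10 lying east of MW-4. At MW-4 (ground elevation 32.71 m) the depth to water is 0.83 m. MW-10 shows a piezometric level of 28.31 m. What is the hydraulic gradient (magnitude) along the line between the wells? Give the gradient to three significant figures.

i ≈ 0.0119

Total head at MW-4: h = 32.71 − 0.83 = 31.88 m.
Total head at MW-10: h = 28.31 m (water level in the piezometer is the total head).
Head difference: h(MW-4) − h(MW-10) = 31.88 − 28.31 = 3.57 m.
Hydraulic gradient: i = |Δh| / L = 3.57 / 299.8 = 0.0119.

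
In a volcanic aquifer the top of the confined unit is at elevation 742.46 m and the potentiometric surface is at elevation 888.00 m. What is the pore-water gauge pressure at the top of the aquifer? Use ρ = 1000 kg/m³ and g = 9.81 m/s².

Pressure head at the aquifer top: ψ = h − z = 888.00 − 742.46 = 145.54 m.
P = ρgψ = 1000 × 9.81 × 145.54 = 1427747 Pa ≈ 1430 kPa.

P ≈ 1430 kPa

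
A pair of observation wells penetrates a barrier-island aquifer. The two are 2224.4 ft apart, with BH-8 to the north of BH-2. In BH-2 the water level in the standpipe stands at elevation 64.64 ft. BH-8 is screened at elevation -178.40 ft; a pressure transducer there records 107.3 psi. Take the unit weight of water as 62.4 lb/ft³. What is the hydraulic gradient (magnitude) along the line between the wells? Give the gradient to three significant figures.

Total head at BH-2: h = 64.64 ft (water level in the piezometer is the total head).
Pressure head at BH-8: ψ = 144·P/γ = 144 × 107.3 / 62.4 = 247.62 ft.
Total head at BH-8: h = z + ψ = -178.40 + 247.62 = 69.22 ft.
Head difference: h(BH-2) − h(BH-8) = 64.64 − 69.22 = -4.58 ft.
Hydraulic gradient: i = |Δh| / L = 4.58 / 2224.4 = 0.00206.

i ≈ 0.00206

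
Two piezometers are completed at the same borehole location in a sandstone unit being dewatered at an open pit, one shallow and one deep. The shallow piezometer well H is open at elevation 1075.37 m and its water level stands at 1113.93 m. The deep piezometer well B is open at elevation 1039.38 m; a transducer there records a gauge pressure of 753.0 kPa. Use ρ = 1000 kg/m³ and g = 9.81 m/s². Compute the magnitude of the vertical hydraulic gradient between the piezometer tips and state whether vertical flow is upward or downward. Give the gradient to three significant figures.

|i_v| ≈ 0.0614; vertical flow is upward

Total head at well H: h = 1113.93 m (water level in the standpipe).
Pressure head at well B: ψ = P/(ρg) = 753.0×1000 / (1000 × 9.81) = 76.76 m.
Total head at well B: h = z + ψ = 1039.38 + 76.76 = 1116.14 m.
Δh = h(well H) − h(well B) = 1113.93 − 1116.14 = -2.21 m.
Vertical separation Δz = 1075.37 − 1039.38 = 35.99 m.
|i_v| = |Δh| / Δz = 2.21 / 35.99 = 0.0614.
Head is higher in the deep piezometer, so vertical flow is upward (discharge condition).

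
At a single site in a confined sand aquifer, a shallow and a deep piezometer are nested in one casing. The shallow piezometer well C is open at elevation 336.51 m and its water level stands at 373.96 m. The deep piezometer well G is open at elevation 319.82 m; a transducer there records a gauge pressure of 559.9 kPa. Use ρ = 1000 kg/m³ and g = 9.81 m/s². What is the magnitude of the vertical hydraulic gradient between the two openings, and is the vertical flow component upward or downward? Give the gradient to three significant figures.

|i_v| ≈ 0.176; vertical flow is upward

Total head at well C: h = 373.96 m (water level in the standpipe).
Pressure head at well G: ψ = P/(ρg) = 559.9×1000 / (1000 × 9.81) = 57.07 m.
Total head at well G: h = z + ψ = 319.82 + 57.07 = 376.89 m.
Δh = h(well C) − h(well G) = 373.96 − 376.89 = -2.93 m.
Vertical separation Δz = 336.51 − 319.82 = 16.69 m.
|i_v| = |Δh| / Δz = 2.93 / 16.69 = 0.176.
Head is higher in the deep piezometer, so vertical flow is upward (discharge condition).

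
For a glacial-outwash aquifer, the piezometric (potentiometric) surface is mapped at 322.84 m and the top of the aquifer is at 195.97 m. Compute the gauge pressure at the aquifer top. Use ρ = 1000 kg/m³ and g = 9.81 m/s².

P ≈ 1240 kPa

Pressure head at the aquifer top: ψ = h − z = 322.84 − 195.97 = 126.87 m.
P = ρgψ = 1000 × 9.81 × 126.87 = 1244595 Pa ≈ 1240 kPa.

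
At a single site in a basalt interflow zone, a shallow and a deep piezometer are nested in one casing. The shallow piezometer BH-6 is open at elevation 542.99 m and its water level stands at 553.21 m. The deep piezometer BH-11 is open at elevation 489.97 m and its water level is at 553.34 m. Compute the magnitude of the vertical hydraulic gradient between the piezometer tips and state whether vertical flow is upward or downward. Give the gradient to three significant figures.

Total head at BH-6: h = 553.21 m (water level in the standpipe).
Total head at BH-11: h = 553.34 m.
Δh = h(BH-6) − h(BH-11) = 553.21 − 553.34 = -0.13 m.
Vertical separation Δz = 542.99 − 489.97 = 53.02 m.
|i_v| = |Δh| / Δz = 0.13 / 53.02 = 0.00245.
Head is higher in the deep piezometer, so vertical flow is upward (discharge condition).

|i_v| ≈ 0.00245; vertical flow is upward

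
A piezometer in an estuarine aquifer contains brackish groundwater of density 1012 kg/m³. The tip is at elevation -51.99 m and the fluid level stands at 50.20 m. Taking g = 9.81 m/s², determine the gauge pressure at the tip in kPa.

P ≈ 1010 kPa

Pressure head ψ = h − z = 50.20 − (-51.99) = 102.19 m.
P = ρgψ = 1012 × 9.81 × 102.19 = 1014514 Pa ≈ 1010 kPa.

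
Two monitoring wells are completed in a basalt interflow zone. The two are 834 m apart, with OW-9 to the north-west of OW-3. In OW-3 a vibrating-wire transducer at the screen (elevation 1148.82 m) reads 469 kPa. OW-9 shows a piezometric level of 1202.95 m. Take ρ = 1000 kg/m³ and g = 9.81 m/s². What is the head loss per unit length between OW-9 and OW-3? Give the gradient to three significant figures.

i ≈ 0.00758 m/m

Pressure head at OW-3: ψ = P/(ρg) = 469×1000 / (1000 × 9.81) = 47.81 m.
Total head at OW-3: h = z + ψ = 1148.82 + 47.81 = 1196.63 m.
Total head at OW-9: h = 1202.95 m (water level in the piezometer is the total head).
Head difference: h(OW-3) − h(OW-9) = 1196.63 − 1202.95 = -6.32 m.
Hydraulic gradient: i = |Δh| / L = 6.32 / 834 = 0.00758.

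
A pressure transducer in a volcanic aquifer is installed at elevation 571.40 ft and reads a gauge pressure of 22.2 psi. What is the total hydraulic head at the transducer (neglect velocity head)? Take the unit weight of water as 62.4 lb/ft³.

ψ = 144·P/γ = 144 × 22.2 / 62.4 = 51.23 ft.
h = z + ψ = 571.40 + 51.23 = 622.63 ft.

h ≈ 622.63 ft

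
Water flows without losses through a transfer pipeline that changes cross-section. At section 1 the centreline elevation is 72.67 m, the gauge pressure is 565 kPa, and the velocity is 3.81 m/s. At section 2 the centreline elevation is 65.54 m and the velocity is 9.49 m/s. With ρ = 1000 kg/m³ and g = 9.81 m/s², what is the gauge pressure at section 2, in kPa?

Pressure head at 1: ψ₁ = P₁/(ρg) = 565×1000 / (1000 × 9.81) = 57.59 m.
Velocity heads: v₁²/2g = 3.81²/19.62 = 0.740 m; v₂²/2g = 9.49²/19.62 = 4.590 m.
Total head H = z₁ + ψ₁ + v₁²/2g = 72.67 + 57.59 + 0.740 = 131.00 m.
ψ₂ = H − z₂ − v₂²/2g = 131.00 − 65.54 − 4.590 = 60.87 m.
P₂ = ρgψ₂ = 1000 × 9.81 × 60.87 ≈ 597 kPa.

P₂ ≈ 597 kPa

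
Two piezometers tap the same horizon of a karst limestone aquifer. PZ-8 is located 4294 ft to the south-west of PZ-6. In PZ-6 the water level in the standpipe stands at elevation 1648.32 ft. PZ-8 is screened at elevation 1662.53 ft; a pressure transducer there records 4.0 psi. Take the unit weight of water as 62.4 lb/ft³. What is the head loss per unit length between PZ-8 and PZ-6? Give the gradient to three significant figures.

Total head at PZ-6: h = 1648.32 ft (water level in the piezometer is the total head).
Pressure head at PZ-8: ψ = 144·P/γ = 144 × 4.0 / 62.4 = 9.23 ft.
Total head at PZ-8: h = z + ψ = 1662.53 + 9.23 = 1671.76 ft.
Head difference: h(PZ-6) − h(PZ-8) = 1648.32 − 1671.76 = -23.44 ft.
Hydraulic gradient: i = |Δh| / L = 23.44 / 4294 = 0.00546.

i ≈ 0.00546 ft/ft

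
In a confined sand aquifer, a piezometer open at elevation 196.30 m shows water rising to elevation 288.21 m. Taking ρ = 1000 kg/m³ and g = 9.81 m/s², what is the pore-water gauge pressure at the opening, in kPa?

Pressure head ψ = h − z = 288.21 − 196.30 = 91.91 m.
P = ρgψ = 1000 × 9.81 × 91.91 = 901637 Pa ≈ 902 kPa.

P ≈ 902 kPa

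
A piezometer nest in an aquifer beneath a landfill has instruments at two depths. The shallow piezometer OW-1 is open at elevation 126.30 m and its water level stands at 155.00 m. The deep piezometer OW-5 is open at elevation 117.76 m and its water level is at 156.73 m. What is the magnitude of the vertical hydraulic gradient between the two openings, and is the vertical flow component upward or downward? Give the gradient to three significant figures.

|i_v| ≈ 0.203; vertical flow is upward

Total head at OW-1: h = 155.00 m (water level in the standpipe).
Total head at OW-5: h = 156.73 m.
Δh = h(OW-1) − h(OW-5) = 155.00 − 156.73 = -1.73 m.
Vertical separation Δz = 126.30 − 117.76 = 8.54 m.
|i_v| = |Δh| / Δz = 1.73 / 8.54 = 0.203.
Head is higher in the deep piezometer, so vertical flow is upward (discharge condition).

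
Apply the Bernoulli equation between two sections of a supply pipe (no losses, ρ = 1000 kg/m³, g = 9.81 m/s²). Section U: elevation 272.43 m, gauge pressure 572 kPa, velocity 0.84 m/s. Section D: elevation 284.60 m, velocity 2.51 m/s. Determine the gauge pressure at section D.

P₂ ≈ 450 kPa

Pressure head at U: ψ₁ = P₁/(ρg) = 572×1000 / (1000 × 9.81) = 58.31 m.
Velocity heads: v₁²/2g = 0.84²/19.62 = 0.036 m; v₂²/2g = 2.51²/19.62 = 0.321 m.
Total head H = z₁ + ψ₁ + v₁²/2g = 272.43 + 58.31 + 0.036 = 330.78 m.
ψ₂ = H − z₂ − v₂²/2g = 330.78 − 284.60 − 0.321 = 45.86 m.
P₂ = ρgψ₂ = 1000 × 9.81 × 45.86 ≈ 450 kPa.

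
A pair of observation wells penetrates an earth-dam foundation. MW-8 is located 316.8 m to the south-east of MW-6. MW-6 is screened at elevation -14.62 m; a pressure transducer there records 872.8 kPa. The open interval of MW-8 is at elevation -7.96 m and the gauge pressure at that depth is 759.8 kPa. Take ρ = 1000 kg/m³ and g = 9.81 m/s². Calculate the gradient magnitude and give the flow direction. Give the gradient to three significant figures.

i ≈ 0.0153; groundwater flows toward the south-east

Pressure head at MW-6: ψ = P/(ρg) = 872.8×1000 / (1000 × 9.81) = 88.97 m.
Total head at MW-6: h = z + ψ = -14.62 + 88.97 = 74.35 m.
Pressure head at MW-8: ψ = P/(ρg) = 759.8×1000 / (1000 × 9.81) = 77.45 m.
Total head at MW-8: h = z + ψ = -7.96 + 77.45 = 69.49 m.
Head difference: h(MW-6) − h(MW-8) = 74.35 − 69.49 = 4.86 m.
Hydraulic gradient: i = |Δh| / L = 4.86 / 316.8 = 0.0153.
Flow is from higher to lower head: from MW-6 toward MW-8, i.e. toward the south-east.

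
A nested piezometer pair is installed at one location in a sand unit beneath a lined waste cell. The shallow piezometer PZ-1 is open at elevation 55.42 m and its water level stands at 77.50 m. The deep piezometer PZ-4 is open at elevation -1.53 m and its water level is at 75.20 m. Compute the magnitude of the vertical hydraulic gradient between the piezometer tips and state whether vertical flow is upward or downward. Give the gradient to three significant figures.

Total head at PZ-1: h = 77.50 m (water level in the standpipe).
Total head at PZ-4: h = 75.20 m.
Δh = h(PZ-1) − h(PZ-4) = 77.50 − 75.20 = 2.30 m.
Vertical separation Δz = 55.42 − (-1.53) = 56.95 m.
|i_v| = |Δh| / Δz = 2.30 / 56.95 = 0.0404.
Head is higher in the shallow piezometer, so vertical flow is downward (recharge condition).

|i_v| ≈ 0.0404; vertical flow is downward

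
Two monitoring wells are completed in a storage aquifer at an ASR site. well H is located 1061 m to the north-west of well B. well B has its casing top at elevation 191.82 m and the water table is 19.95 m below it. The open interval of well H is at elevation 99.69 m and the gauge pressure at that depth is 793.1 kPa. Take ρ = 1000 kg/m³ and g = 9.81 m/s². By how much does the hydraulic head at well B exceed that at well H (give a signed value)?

Δh ≈ -8.67 m

Total head at well B: h = 191.82 − 19.95 = 171.87 m.
Pressure head at well H: ψ = P/(ρg) = 793.1×1000 / (1000 × 9.81) = 80.85 m.
Total head at well H: h = z + ψ = 99.69 + 80.85 = 180.54 m.
Head difference: h(well B) − h(well H) = 171.87 − 180.54 = -8.67 m.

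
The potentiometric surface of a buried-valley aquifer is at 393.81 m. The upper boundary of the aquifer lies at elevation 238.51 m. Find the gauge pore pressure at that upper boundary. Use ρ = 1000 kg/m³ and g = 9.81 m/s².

P ≈ 1520 kPa

Pressure head at the aquifer top: ψ = h − z = 393.81 − 238.51 = 155.30 m.
P = ρgψ = 1000 × 9.81 × 155.30 = 1523493 Pa ≈ 1520 kPa.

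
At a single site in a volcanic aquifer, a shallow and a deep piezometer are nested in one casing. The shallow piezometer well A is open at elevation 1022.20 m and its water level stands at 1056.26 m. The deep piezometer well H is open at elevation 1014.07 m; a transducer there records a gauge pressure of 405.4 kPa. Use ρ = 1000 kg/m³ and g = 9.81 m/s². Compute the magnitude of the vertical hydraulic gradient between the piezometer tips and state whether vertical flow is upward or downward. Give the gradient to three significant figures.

Total head at well A: h = 1056.26 m (water level in the standpipe).
Pressure head at well H: ψ = P/(ρg) = 405.4×1000 / (1000 × 9.81) = 41.33 m.
Total head at well H: h = z + ψ = 1014.07 + 41.33 = 1055.40 m.
Δh = h(well A) − h(well H) = 1056.26 − 1055.40 = 0.86 m.
Vertical separation Δz = 1022.20 − 1014.07 = 8.13 m.
|i_v| = |Δh| / Δz = 0.86 / 8.13 = 0.106.
Head is higher in the shallow piezometer, so vertical flow is downward (recharge condition).

|i_v| ≈ 0.106; vertical flow is downward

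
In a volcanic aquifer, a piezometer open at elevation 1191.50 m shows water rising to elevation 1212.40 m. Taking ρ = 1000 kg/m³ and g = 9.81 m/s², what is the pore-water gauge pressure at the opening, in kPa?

Pressure head ψ = h − z = 1212.40 − 1191.50 = 20.90 m.
P = ρgψ = 1000 × 9.81 × 20.90 = 205029 Pa ≈ 205 kPa.

P ≈ 205 kPa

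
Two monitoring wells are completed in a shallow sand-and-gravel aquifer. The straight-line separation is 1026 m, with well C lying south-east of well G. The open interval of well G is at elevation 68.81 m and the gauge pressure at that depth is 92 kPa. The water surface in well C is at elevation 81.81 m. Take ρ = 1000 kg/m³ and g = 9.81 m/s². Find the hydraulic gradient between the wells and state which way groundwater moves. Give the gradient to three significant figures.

i ≈ 0.00353; groundwater flows toward the north-west

Pressure head at well G: ψ = P/(ρg) = 92×1000 / (1000 × 9.81) = 9.38 m.
Total head at well G: h = z + ψ = 68.81 + 9.38 = 78.19 m.
Total head at well C: h = 81.81 m (water level in the piezometer is the total head).
Head difference: h(well G) − h(well C) = 78.19 − 81.81 = -3.62 m.
Hydraulic gradient: i = |Δh| / L = 3.62 / 1026 = 0.00353.
Flow is from higher to lower head: from well C toward well G, i.e. toward the north-west.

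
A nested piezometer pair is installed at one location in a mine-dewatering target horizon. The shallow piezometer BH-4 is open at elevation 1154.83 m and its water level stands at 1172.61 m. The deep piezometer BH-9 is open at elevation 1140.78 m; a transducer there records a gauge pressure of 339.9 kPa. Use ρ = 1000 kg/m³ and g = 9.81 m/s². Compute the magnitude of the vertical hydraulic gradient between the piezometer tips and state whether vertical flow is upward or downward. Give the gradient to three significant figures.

Total head at BH-4: h = 1172.61 m (water level in the standpipe).
Pressure head at BH-9: ψ = P/(ρg) = 339.9×1000 / (1000 × 9.81) = 34.65 m.
Total head at BH-9: h = z + ψ = 1140.78 + 34.65 = 1175.43 m.
Δh = h(BH-4) − h(BH-9) = 1172.61 − 1175.43 = -2.82 m.
Vertical separation Δz = 1154.83 − 1140.78 = 14.05 m.
|i_v| = |Δh| / Δz = 2.82 / 14.05 = 0.201.
Head is higher in the deep piezometer, so vertical flow is upward (discharge condition).

|i_v| ≈ 0.201; vertical flow is upward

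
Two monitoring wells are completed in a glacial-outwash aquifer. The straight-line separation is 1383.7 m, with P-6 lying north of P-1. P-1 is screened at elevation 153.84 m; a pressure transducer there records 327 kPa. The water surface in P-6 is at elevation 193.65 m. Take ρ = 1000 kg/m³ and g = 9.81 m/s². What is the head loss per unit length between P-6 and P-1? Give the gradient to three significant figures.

Pressure head at P-1: ψ = P/(ρg) = 327×1000 / (1000 × 9.81) = 33.33 m.
Total head at P-1: h = z + ψ = 153.84 + 33.33 = 187.17 m.
Total head at P-6: h = 193.65 m (water level in the piezometer is the total head).
Head difference: h(P-1) − h(P-6) = 187.17 − 193.65 = -6.48 m.
Hydraulic gradient: i = |Δh| / L = 6.48 / 1383.7 = 0.00468.

i ≈ 0.00468 m/m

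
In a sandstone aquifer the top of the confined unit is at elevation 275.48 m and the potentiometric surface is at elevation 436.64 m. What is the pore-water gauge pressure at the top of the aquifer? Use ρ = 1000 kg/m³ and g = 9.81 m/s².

P ≈ 1580 kPa

Pressure head at the aquifer top: ψ = h − z = 436.64 − 275.48 = 161.16 m.
P = ρgψ = 1000 × 9.81 × 161.16 = 1580980 Pa ≈ 1580 kPa.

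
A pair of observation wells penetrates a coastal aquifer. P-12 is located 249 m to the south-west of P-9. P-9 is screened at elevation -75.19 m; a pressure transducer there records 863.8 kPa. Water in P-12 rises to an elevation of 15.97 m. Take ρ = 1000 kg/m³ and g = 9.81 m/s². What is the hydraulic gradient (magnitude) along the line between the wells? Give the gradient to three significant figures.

i ≈ 0.0125

Pressure head at P-9: ψ = P/(ρg) = 863.8×1000 / (1000 × 9.81) = 88.05 m.
Total head at P-9: h = z + ψ = -75.19 + 88.05 = 12.86 m.
Total head at P-12: h = 15.97 m (water level in the piezometer is the total head).
Head difference: h(P-9) − h(P-12) = 12.86 − 15.97 = -3.11 m.
Hydraulic gradient: i = |Δh| / L = 3.11 / 249 = 0.0125.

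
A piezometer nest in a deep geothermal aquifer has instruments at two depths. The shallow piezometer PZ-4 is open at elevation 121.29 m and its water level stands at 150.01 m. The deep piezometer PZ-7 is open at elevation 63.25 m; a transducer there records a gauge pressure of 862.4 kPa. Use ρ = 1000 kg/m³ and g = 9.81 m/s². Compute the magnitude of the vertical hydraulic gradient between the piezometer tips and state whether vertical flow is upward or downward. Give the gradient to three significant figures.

Total head at PZ-4: h = 150.01 m (water level in the standpipe).
Pressure head at PZ-7: ψ = P/(ρg) = 862.4×1000 / (1000 × 9.81) = 87.91 m.
Total head at PZ-7: h = z + ψ = 63.25 + 87.91 = 151.16 m.
Δh = h(PZ-4) − h(PZ-7) = 150.01 − 151.16 = -1.15 m.
Vertical separation Δz = 121.29 − 63.25 = 58.04 m.
|i_v| = |Δh| / Δz = 1.15 / 58.04 = 0.0198.
Head is higher in the deep piezometer, so vertical flow is upward (discharge condition).

|i_v| ≈ 0.0198; vertical flow is upward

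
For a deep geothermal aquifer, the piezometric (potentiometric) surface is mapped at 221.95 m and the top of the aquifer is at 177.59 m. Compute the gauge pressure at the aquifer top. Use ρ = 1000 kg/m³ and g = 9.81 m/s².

P ≈ 435 kPa

Pressure head at the aquifer top: ψ = h − z = 221.95 − 177.59 = 44.36 m.
P = ρgψ = 1000 × 9.81 × 44.36 = 435172 Pa ≈ 435 kPa.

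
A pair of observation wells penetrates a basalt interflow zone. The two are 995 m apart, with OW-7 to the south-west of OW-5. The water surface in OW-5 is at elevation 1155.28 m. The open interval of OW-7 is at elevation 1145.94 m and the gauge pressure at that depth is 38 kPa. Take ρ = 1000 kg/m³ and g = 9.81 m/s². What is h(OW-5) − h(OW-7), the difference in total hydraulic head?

Total head at OW-5: h = 1155.28 m (water level in the piezometer is the total head).
Pressure head at OW-7: ψ = P/(ρg) = 38×1000 / (1000 × 9.81) = 3.87 m.
Total head at OW-7: h = z + ψ = 1145.94 + 3.87 = 1149.81 m.
Head difference: h(OW-5) − h(OW-7) = 1155.28 − 1149.81 = 5.47 m.

Δh ≈ 5.47 m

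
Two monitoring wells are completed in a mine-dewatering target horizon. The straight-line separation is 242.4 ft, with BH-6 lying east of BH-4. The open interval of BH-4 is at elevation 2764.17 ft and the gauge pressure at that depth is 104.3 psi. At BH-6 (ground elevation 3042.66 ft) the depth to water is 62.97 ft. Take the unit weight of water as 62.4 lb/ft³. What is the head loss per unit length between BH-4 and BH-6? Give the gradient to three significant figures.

i ≈ 0.104 ft/ft

Pressure head at BH-4: ψ = 144·P/γ = 144 × 104.3 / 62.4 = 240.69 ft.
Total head at BH-4: h = z + ψ = 2764.17 + 240.69 = 3004.86 ft.
Total head at BH-6: h = 3042.66 − 62.97 = 2979.69 ft.
Head difference: h(BH-4) − h(BH-6) = 3004.86 − 2979.69 = 25.17 ft.
Hydraulic gradient: i = |Δh| / L = 25.17 / 242.4 = 0.104.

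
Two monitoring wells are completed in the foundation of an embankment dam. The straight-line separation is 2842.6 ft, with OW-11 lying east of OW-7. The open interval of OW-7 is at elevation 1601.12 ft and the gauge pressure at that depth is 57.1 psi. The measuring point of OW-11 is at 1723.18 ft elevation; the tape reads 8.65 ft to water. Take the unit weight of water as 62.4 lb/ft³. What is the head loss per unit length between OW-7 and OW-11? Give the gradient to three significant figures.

Pressure head at OW-7: ψ = 144·P/γ = 144 × 57.1 / 62.4 = 131.77 ft.
Total head at OW-7: h = z + ψ = 1601.12 + 131.77 = 1732.89 ft.
Total head at OW-11: h = 1723.18 − 8.65 = 1714.53 ft.
Head difference: h(OW-7) − h(OW-11) = 1732.89 − 1714.53 = 18.36 ft.
Hydraulic gradient: i = |Δh| / L = 18.36 / 2842.6 = 0.00646.

i ≈ 0.00646 ft/ft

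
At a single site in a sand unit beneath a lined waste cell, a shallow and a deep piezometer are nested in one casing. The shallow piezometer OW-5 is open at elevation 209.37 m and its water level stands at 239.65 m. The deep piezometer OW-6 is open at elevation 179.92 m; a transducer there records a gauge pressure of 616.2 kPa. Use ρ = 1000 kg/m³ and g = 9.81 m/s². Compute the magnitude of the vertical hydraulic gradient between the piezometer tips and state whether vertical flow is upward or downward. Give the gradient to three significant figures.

|i_v| ≈ 0.105; vertical flow is upward

Total head at OW-5: h = 239.65 m (water level in the standpipe).
Pressure head at OW-6: ψ = P/(ρg) = 616.2×1000 / (1000 × 9.81) = 62.81 m.
Total head at OW-6: h = z + ψ = 179.92 + 62.81 = 242.73 m.
Δh = h(OW-5) − h(OW-6) = 239.65 − 242.73 = -3.08 m.
Vertical separation Δz = 209.37 − 179.92 = 29.45 m.
|i_v| = |Δh| / Δz = 3.08 / 29.45 = 0.105.
Head is higher in the deep piezometer, so vertical flow is upward (discharge condition).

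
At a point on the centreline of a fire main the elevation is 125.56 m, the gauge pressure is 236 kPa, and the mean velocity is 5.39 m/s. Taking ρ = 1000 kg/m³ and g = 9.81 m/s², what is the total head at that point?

h ≈ 151.10 m

Pressure head ψ = P/(ρg) = 236×1000 / (1000 × 9.81) = 24.06 m.
Velocity head = v²/(2g) = 5.39² / (2 × 9.81) = 1.481 m.
h = z + ψ + v²/(2g) = 125.56 + 24.06 + 1.481 = 151.10 m.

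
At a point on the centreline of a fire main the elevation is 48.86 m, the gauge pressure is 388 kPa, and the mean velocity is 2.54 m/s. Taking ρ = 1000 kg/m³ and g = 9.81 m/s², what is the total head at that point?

h ≈ 88.74 m

Pressure head ψ = P/(ρg) = 388×1000 / (1000 × 9.81) = 39.55 m.
Velocity head = v²/(2g) = 2.54² / (2 × 9.81) = 0.329 m.
h = z + ψ + v²/(2g) = 48.86 + 39.55 + 0.329 = 88.74 m.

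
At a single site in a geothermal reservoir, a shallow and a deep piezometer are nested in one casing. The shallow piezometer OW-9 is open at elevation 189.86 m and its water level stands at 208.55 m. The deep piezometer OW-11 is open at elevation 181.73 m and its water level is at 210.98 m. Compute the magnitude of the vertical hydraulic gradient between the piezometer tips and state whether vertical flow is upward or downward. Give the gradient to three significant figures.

Total head at OW-9: h = 208.55 m (water level in the standpipe).
Total head at OW-11: h = 210.98 m.
Δh = h(OW-9) − h(OW-11) = 208.55 − 210.98 = -2.43 m.
Vertical separation Δz = 189.86 − 181.73 = 8.13 m.
|i_v| = |Δh| / Δz = 2.43 / 8.13 = 0.299.
Head is higher in the deep piezometer, so vertical flow is upward (discharge condition).

|i_v| ≈ 0.299; vertical flow is upward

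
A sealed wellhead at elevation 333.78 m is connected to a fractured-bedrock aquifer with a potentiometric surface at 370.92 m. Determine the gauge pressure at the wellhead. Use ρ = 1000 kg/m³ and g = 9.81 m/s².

Head above the cap: Δh = 370.92 − 333.78 = 37.14 m.
P = ρgΔh = 1000 × 9.81 × 37.14 = 364343 Pa ≈ 364 kPa.

P ≈ 364 kPa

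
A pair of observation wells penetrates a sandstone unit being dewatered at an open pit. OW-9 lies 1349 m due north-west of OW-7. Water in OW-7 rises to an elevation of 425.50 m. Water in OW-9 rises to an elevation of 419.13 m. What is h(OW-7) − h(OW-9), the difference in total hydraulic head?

Δh ≈ 6.37 m

Total head at OW-7: h = 425.50 m (water level in the piezometer is the total head).
Total head at OW-9: h = 419.13 m (water level in the piezometer is the total head).
Head difference: h(OW-7) − h(OW-9) = 425.50 − 419.13 = 6.37 m.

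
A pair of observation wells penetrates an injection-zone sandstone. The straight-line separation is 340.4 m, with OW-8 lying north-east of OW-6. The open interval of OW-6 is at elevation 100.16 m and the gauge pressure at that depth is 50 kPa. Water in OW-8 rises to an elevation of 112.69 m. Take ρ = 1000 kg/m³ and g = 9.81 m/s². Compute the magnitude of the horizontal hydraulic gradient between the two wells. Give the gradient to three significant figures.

Pressure head at OW-6: ψ = P/(ρg) = 50×1000 / (1000 × 9.81) = 5.10 m.
Total head at OW-6: h = z + ψ = 100.16 + 5.10 = 105.26 m.
Total head at OW-8: h = 112.69 m (water level in the piezometer is the total head).
Head difference: h(OW-6) − h(OW-8) = 105.26 − 112.69 = -7.43 m.
Hydraulic gradient: i = |Δh| / L = 7.43 / 340.4 = 0.0218.

i ≈ 0.0218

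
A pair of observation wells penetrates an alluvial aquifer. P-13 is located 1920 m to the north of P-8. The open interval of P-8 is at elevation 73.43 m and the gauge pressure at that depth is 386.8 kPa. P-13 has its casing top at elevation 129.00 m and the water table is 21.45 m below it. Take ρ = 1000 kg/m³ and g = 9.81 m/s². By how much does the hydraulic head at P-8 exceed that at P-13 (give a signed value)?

Pressure head at P-8: ψ = P/(ρg) = 386.8×1000 / (1000 × 9.81) = 39.43 m.
Total head at P-8: h = z + ψ = 73.43 + 39.43 = 112.86 m.
Total head at P-13: h = 129.00 − 21.45 = 107.55 m.
Head difference: h(P-8) − h(P-13) = 112.86 − 107.55 = 5.31 m.

Δh ≈ 5.31 m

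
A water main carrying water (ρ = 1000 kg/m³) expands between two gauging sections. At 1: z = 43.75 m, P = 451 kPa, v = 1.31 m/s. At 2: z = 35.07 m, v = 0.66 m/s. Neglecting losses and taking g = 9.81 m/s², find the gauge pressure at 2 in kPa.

Pressure head at 1: ψ₁ = P₁/(ρg) = 451×1000 / (1000 × 9.81) = 45.97 m.
Velocity heads: v₁²/2g = 1.31²/19.62 = 0.087 m; v₂²/2g = 0.66²/19.62 = 0.022 m.
Total head H = z₁ + ψ₁ + v₁²/2g = 43.75 + 45.97 + 0.087 = 89.81 m.
ψ₂ = H − z₂ − v₂²/2g = 89.81 − 35.07 − 0.022 = 54.72 m.
P₂ = ρgψ₂ = 1000 × 9.81 × 54.72 ≈ 537 kPa.

P₂ ≈ 537 kPa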